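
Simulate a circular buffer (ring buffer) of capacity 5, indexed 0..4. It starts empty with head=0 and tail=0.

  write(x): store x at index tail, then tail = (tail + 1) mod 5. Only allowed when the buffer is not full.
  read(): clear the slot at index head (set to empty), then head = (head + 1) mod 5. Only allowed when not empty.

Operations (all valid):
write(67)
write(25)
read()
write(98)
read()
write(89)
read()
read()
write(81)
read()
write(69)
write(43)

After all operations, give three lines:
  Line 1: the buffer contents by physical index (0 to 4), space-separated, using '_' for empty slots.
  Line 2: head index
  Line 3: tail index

Answer: 69 43 _ _ _
0
2

Derivation:
write(67): buf=[67 _ _ _ _], head=0, tail=1, size=1
write(25): buf=[67 25 _ _ _], head=0, tail=2, size=2
read(): buf=[_ 25 _ _ _], head=1, tail=2, size=1
write(98): buf=[_ 25 98 _ _], head=1, tail=3, size=2
read(): buf=[_ _ 98 _ _], head=2, tail=3, size=1
write(89): buf=[_ _ 98 89 _], head=2, tail=4, size=2
read(): buf=[_ _ _ 89 _], head=3, tail=4, size=1
read(): buf=[_ _ _ _ _], head=4, tail=4, size=0
write(81): buf=[_ _ _ _ 81], head=4, tail=0, size=1
read(): buf=[_ _ _ _ _], head=0, tail=0, size=0
write(69): buf=[69 _ _ _ _], head=0, tail=1, size=1
write(43): buf=[69 43 _ _ _], head=0, tail=2, size=2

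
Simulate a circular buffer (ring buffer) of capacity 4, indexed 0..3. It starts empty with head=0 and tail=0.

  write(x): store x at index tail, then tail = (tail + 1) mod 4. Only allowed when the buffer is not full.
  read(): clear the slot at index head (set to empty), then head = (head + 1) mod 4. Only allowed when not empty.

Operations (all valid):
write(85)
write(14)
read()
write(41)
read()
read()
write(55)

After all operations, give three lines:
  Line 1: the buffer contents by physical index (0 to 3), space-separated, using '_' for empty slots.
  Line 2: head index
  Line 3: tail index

Answer: _ _ _ 55
3
0

Derivation:
write(85): buf=[85 _ _ _], head=0, tail=1, size=1
write(14): buf=[85 14 _ _], head=0, tail=2, size=2
read(): buf=[_ 14 _ _], head=1, tail=2, size=1
write(41): buf=[_ 14 41 _], head=1, tail=3, size=2
read(): buf=[_ _ 41 _], head=2, tail=3, size=1
read(): buf=[_ _ _ _], head=3, tail=3, size=0
write(55): buf=[_ _ _ 55], head=3, tail=0, size=1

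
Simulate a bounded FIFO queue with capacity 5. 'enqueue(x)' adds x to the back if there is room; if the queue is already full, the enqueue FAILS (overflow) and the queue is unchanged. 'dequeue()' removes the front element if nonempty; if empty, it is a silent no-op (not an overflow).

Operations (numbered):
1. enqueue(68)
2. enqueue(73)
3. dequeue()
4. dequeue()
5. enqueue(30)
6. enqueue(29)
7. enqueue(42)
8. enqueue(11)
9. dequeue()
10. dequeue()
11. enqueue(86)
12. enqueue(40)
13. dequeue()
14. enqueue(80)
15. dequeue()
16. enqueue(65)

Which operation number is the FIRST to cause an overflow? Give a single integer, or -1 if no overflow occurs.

1. enqueue(68): size=1
2. enqueue(73): size=2
3. dequeue(): size=1
4. dequeue(): size=0
5. enqueue(30): size=1
6. enqueue(29): size=2
7. enqueue(42): size=3
8. enqueue(11): size=4
9. dequeue(): size=3
10. dequeue(): size=2
11. enqueue(86): size=3
12. enqueue(40): size=4
13. dequeue(): size=3
14. enqueue(80): size=4
15. dequeue(): size=3
16. enqueue(65): size=4

Answer: -1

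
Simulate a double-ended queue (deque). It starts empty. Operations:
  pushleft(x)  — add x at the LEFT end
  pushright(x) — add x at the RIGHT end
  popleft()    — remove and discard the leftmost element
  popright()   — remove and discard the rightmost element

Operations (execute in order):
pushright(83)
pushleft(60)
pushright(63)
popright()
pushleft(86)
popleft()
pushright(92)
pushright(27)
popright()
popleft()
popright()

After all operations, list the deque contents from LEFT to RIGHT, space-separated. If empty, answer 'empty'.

Answer: 83

Derivation:
pushright(83): [83]
pushleft(60): [60, 83]
pushright(63): [60, 83, 63]
popright(): [60, 83]
pushleft(86): [86, 60, 83]
popleft(): [60, 83]
pushright(92): [60, 83, 92]
pushright(27): [60, 83, 92, 27]
popright(): [60, 83, 92]
popleft(): [83, 92]
popright(): [83]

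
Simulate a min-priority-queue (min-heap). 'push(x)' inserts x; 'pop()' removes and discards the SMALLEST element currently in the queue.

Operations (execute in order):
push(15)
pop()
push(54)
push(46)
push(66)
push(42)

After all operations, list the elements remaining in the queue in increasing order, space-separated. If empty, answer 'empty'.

push(15): heap contents = [15]
pop() → 15: heap contents = []
push(54): heap contents = [54]
push(46): heap contents = [46, 54]
push(66): heap contents = [46, 54, 66]
push(42): heap contents = [42, 46, 54, 66]

Answer: 42 46 54 66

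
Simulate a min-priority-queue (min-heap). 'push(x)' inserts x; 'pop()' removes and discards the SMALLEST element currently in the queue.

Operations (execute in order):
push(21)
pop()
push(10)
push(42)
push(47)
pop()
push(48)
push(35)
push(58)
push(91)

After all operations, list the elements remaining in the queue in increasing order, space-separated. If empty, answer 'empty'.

push(21): heap contents = [21]
pop() → 21: heap contents = []
push(10): heap contents = [10]
push(42): heap contents = [10, 42]
push(47): heap contents = [10, 42, 47]
pop() → 10: heap contents = [42, 47]
push(48): heap contents = [42, 47, 48]
push(35): heap contents = [35, 42, 47, 48]
push(58): heap contents = [35, 42, 47, 48, 58]
push(91): heap contents = [35, 42, 47, 48, 58, 91]

Answer: 35 42 47 48 58 91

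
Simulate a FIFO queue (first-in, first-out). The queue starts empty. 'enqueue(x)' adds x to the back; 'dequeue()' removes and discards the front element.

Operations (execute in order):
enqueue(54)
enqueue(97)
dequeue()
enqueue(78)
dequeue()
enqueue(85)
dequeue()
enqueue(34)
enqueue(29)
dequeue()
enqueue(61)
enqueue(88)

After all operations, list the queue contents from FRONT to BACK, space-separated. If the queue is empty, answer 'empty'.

enqueue(54): [54]
enqueue(97): [54, 97]
dequeue(): [97]
enqueue(78): [97, 78]
dequeue(): [78]
enqueue(85): [78, 85]
dequeue(): [85]
enqueue(34): [85, 34]
enqueue(29): [85, 34, 29]
dequeue(): [34, 29]
enqueue(61): [34, 29, 61]
enqueue(88): [34, 29, 61, 88]

Answer: 34 29 61 88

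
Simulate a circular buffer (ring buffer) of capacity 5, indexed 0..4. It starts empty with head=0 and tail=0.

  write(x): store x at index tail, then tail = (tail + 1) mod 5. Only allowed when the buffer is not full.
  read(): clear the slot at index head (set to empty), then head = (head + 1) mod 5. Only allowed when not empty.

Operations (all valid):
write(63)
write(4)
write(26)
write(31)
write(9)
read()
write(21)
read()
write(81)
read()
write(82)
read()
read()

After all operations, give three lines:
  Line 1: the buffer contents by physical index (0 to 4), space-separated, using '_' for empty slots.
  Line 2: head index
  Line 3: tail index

Answer: 21 81 82 _ _
0
3

Derivation:
write(63): buf=[63 _ _ _ _], head=0, tail=1, size=1
write(4): buf=[63 4 _ _ _], head=0, tail=2, size=2
write(26): buf=[63 4 26 _ _], head=0, tail=3, size=3
write(31): buf=[63 4 26 31 _], head=0, tail=4, size=4
write(9): buf=[63 4 26 31 9], head=0, tail=0, size=5
read(): buf=[_ 4 26 31 9], head=1, tail=0, size=4
write(21): buf=[21 4 26 31 9], head=1, tail=1, size=5
read(): buf=[21 _ 26 31 9], head=2, tail=1, size=4
write(81): buf=[21 81 26 31 9], head=2, tail=2, size=5
read(): buf=[21 81 _ 31 9], head=3, tail=2, size=4
write(82): buf=[21 81 82 31 9], head=3, tail=3, size=5
read(): buf=[21 81 82 _ 9], head=4, tail=3, size=4
read(): buf=[21 81 82 _ _], head=0, tail=3, size=3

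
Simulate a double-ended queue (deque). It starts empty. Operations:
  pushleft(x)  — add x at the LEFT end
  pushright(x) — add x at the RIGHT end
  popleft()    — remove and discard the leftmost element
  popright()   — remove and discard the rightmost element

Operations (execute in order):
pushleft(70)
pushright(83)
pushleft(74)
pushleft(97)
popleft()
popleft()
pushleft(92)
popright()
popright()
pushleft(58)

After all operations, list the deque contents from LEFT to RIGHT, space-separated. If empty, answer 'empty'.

pushleft(70): [70]
pushright(83): [70, 83]
pushleft(74): [74, 70, 83]
pushleft(97): [97, 74, 70, 83]
popleft(): [74, 70, 83]
popleft(): [70, 83]
pushleft(92): [92, 70, 83]
popright(): [92, 70]
popright(): [92]
pushleft(58): [58, 92]

Answer: 58 92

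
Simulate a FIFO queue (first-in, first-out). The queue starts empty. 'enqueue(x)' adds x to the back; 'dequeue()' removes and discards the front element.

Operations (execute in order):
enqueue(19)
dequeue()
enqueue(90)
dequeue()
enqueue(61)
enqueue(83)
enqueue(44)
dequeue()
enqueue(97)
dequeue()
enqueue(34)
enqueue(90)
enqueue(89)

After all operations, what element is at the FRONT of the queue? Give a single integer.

enqueue(19): queue = [19]
dequeue(): queue = []
enqueue(90): queue = [90]
dequeue(): queue = []
enqueue(61): queue = [61]
enqueue(83): queue = [61, 83]
enqueue(44): queue = [61, 83, 44]
dequeue(): queue = [83, 44]
enqueue(97): queue = [83, 44, 97]
dequeue(): queue = [44, 97]
enqueue(34): queue = [44, 97, 34]
enqueue(90): queue = [44, 97, 34, 90]
enqueue(89): queue = [44, 97, 34, 90, 89]

Answer: 44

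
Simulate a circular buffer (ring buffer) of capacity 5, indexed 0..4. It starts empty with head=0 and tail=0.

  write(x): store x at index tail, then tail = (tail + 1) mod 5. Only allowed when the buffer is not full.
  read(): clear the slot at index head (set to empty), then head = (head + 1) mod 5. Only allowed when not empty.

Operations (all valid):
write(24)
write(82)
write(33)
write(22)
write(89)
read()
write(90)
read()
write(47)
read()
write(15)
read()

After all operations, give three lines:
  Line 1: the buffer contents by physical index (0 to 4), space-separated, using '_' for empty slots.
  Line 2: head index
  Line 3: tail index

Answer: 90 47 15 _ 89
4
3

Derivation:
write(24): buf=[24 _ _ _ _], head=0, tail=1, size=1
write(82): buf=[24 82 _ _ _], head=0, tail=2, size=2
write(33): buf=[24 82 33 _ _], head=0, tail=3, size=3
write(22): buf=[24 82 33 22 _], head=0, tail=4, size=4
write(89): buf=[24 82 33 22 89], head=0, tail=0, size=5
read(): buf=[_ 82 33 22 89], head=1, tail=0, size=4
write(90): buf=[90 82 33 22 89], head=1, tail=1, size=5
read(): buf=[90 _ 33 22 89], head=2, tail=1, size=4
write(47): buf=[90 47 33 22 89], head=2, tail=2, size=5
read(): buf=[90 47 _ 22 89], head=3, tail=2, size=4
write(15): buf=[90 47 15 22 89], head=3, tail=3, size=5
read(): buf=[90 47 15 _ 89], head=4, tail=3, size=4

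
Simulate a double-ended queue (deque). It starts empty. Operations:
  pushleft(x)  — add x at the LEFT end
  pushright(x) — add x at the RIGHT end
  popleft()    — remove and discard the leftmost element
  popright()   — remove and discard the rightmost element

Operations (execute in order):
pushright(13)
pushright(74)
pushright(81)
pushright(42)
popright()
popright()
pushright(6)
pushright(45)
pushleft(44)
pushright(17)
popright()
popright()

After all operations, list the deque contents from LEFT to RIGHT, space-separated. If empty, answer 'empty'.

Answer: 44 13 74 6

Derivation:
pushright(13): [13]
pushright(74): [13, 74]
pushright(81): [13, 74, 81]
pushright(42): [13, 74, 81, 42]
popright(): [13, 74, 81]
popright(): [13, 74]
pushright(6): [13, 74, 6]
pushright(45): [13, 74, 6, 45]
pushleft(44): [44, 13, 74, 6, 45]
pushright(17): [44, 13, 74, 6, 45, 17]
popright(): [44, 13, 74, 6, 45]
popright(): [44, 13, 74, 6]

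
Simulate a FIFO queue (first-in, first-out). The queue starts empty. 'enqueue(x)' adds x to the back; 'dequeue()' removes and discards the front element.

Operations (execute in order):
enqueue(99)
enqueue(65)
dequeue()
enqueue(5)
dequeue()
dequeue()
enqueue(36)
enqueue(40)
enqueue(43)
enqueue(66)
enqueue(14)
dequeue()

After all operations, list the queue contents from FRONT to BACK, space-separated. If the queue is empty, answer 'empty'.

enqueue(99): [99]
enqueue(65): [99, 65]
dequeue(): [65]
enqueue(5): [65, 5]
dequeue(): [5]
dequeue(): []
enqueue(36): [36]
enqueue(40): [36, 40]
enqueue(43): [36, 40, 43]
enqueue(66): [36, 40, 43, 66]
enqueue(14): [36, 40, 43, 66, 14]
dequeue(): [40, 43, 66, 14]

Answer: 40 43 66 14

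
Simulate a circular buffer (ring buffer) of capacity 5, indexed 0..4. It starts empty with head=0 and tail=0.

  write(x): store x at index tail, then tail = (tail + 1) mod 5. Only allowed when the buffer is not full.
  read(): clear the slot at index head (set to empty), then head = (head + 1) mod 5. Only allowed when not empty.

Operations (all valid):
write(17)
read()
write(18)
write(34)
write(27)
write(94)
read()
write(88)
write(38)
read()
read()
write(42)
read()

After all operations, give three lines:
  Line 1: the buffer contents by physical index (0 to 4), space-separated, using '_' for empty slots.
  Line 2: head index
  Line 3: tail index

Answer: 88 38 42 _ _
0
3

Derivation:
write(17): buf=[17 _ _ _ _], head=0, tail=1, size=1
read(): buf=[_ _ _ _ _], head=1, tail=1, size=0
write(18): buf=[_ 18 _ _ _], head=1, tail=2, size=1
write(34): buf=[_ 18 34 _ _], head=1, tail=3, size=2
write(27): buf=[_ 18 34 27 _], head=1, tail=4, size=3
write(94): buf=[_ 18 34 27 94], head=1, tail=0, size=4
read(): buf=[_ _ 34 27 94], head=2, tail=0, size=3
write(88): buf=[88 _ 34 27 94], head=2, tail=1, size=4
write(38): buf=[88 38 34 27 94], head=2, tail=2, size=5
read(): buf=[88 38 _ 27 94], head=3, tail=2, size=4
read(): buf=[88 38 _ _ 94], head=4, tail=2, size=3
write(42): buf=[88 38 42 _ 94], head=4, tail=3, size=4
read(): buf=[88 38 42 _ _], head=0, tail=3, size=3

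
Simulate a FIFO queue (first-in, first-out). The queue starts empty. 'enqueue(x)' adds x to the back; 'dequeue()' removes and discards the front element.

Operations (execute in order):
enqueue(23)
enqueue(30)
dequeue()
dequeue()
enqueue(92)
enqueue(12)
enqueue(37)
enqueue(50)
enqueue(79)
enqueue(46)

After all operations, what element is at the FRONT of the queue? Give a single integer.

enqueue(23): queue = [23]
enqueue(30): queue = [23, 30]
dequeue(): queue = [30]
dequeue(): queue = []
enqueue(92): queue = [92]
enqueue(12): queue = [92, 12]
enqueue(37): queue = [92, 12, 37]
enqueue(50): queue = [92, 12, 37, 50]
enqueue(79): queue = [92, 12, 37, 50, 79]
enqueue(46): queue = [92, 12, 37, 50, 79, 46]

Answer: 92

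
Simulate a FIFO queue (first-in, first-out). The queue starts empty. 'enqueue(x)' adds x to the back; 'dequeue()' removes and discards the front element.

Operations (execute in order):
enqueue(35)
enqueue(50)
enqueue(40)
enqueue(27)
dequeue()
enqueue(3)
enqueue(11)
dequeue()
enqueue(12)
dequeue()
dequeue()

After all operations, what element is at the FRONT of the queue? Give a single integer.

enqueue(35): queue = [35]
enqueue(50): queue = [35, 50]
enqueue(40): queue = [35, 50, 40]
enqueue(27): queue = [35, 50, 40, 27]
dequeue(): queue = [50, 40, 27]
enqueue(3): queue = [50, 40, 27, 3]
enqueue(11): queue = [50, 40, 27, 3, 11]
dequeue(): queue = [40, 27, 3, 11]
enqueue(12): queue = [40, 27, 3, 11, 12]
dequeue(): queue = [27, 3, 11, 12]
dequeue(): queue = [3, 11, 12]

Answer: 3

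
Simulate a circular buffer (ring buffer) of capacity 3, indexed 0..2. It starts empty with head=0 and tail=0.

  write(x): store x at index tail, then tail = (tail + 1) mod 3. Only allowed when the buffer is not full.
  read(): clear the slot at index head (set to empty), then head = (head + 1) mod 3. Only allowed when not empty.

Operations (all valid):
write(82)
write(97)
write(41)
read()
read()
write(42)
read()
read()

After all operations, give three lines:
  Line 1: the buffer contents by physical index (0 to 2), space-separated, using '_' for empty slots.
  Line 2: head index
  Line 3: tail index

Answer: _ _ _
1
1

Derivation:
write(82): buf=[82 _ _], head=0, tail=1, size=1
write(97): buf=[82 97 _], head=0, tail=2, size=2
write(41): buf=[82 97 41], head=0, tail=0, size=3
read(): buf=[_ 97 41], head=1, tail=0, size=2
read(): buf=[_ _ 41], head=2, tail=0, size=1
write(42): buf=[42 _ 41], head=2, tail=1, size=2
read(): buf=[42 _ _], head=0, tail=1, size=1
read(): buf=[_ _ _], head=1, tail=1, size=0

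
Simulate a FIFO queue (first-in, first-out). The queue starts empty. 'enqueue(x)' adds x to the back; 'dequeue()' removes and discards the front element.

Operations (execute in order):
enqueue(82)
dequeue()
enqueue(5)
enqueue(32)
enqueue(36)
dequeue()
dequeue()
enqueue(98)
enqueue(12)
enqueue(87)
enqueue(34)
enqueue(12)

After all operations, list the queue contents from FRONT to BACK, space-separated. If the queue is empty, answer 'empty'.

enqueue(82): [82]
dequeue(): []
enqueue(5): [5]
enqueue(32): [5, 32]
enqueue(36): [5, 32, 36]
dequeue(): [32, 36]
dequeue(): [36]
enqueue(98): [36, 98]
enqueue(12): [36, 98, 12]
enqueue(87): [36, 98, 12, 87]
enqueue(34): [36, 98, 12, 87, 34]
enqueue(12): [36, 98, 12, 87, 34, 12]

Answer: 36 98 12 87 34 12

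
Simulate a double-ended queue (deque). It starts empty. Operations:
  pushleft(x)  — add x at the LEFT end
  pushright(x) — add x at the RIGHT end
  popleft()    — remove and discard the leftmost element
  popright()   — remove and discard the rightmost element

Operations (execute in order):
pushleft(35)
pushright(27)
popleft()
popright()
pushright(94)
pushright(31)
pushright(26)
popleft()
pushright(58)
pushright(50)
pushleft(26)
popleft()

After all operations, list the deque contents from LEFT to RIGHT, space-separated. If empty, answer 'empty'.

Answer: 31 26 58 50

Derivation:
pushleft(35): [35]
pushright(27): [35, 27]
popleft(): [27]
popright(): []
pushright(94): [94]
pushright(31): [94, 31]
pushright(26): [94, 31, 26]
popleft(): [31, 26]
pushright(58): [31, 26, 58]
pushright(50): [31, 26, 58, 50]
pushleft(26): [26, 31, 26, 58, 50]
popleft(): [31, 26, 58, 50]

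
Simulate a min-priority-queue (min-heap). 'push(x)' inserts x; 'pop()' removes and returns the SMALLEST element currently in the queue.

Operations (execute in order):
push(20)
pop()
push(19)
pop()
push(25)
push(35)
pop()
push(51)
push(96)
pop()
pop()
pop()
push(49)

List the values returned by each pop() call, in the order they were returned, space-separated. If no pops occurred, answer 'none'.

push(20): heap contents = [20]
pop() → 20: heap contents = []
push(19): heap contents = [19]
pop() → 19: heap contents = []
push(25): heap contents = [25]
push(35): heap contents = [25, 35]
pop() → 25: heap contents = [35]
push(51): heap contents = [35, 51]
push(96): heap contents = [35, 51, 96]
pop() → 35: heap contents = [51, 96]
pop() → 51: heap contents = [96]
pop() → 96: heap contents = []
push(49): heap contents = [49]

Answer: 20 19 25 35 51 96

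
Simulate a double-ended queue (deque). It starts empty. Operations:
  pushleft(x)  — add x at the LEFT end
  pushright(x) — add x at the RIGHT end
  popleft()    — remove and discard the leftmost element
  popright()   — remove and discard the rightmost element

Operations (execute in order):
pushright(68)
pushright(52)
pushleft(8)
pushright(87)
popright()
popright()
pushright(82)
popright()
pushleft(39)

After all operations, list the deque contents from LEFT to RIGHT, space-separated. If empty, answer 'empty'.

pushright(68): [68]
pushright(52): [68, 52]
pushleft(8): [8, 68, 52]
pushright(87): [8, 68, 52, 87]
popright(): [8, 68, 52]
popright(): [8, 68]
pushright(82): [8, 68, 82]
popright(): [8, 68]
pushleft(39): [39, 8, 68]

Answer: 39 8 68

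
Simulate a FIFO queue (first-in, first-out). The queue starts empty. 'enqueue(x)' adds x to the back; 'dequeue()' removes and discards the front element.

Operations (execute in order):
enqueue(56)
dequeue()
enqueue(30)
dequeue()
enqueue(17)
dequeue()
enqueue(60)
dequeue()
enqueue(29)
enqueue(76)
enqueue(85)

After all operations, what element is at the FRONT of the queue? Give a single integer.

enqueue(56): queue = [56]
dequeue(): queue = []
enqueue(30): queue = [30]
dequeue(): queue = []
enqueue(17): queue = [17]
dequeue(): queue = []
enqueue(60): queue = [60]
dequeue(): queue = []
enqueue(29): queue = [29]
enqueue(76): queue = [29, 76]
enqueue(85): queue = [29, 76, 85]

Answer: 29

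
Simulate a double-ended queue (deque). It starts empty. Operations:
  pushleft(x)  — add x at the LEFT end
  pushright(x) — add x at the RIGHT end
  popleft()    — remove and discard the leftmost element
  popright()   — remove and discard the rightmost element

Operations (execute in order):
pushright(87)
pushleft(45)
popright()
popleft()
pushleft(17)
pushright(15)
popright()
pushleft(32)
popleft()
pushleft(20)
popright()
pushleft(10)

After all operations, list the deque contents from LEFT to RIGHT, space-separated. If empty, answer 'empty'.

pushright(87): [87]
pushleft(45): [45, 87]
popright(): [45]
popleft(): []
pushleft(17): [17]
pushright(15): [17, 15]
popright(): [17]
pushleft(32): [32, 17]
popleft(): [17]
pushleft(20): [20, 17]
popright(): [20]
pushleft(10): [10, 20]

Answer: 10 20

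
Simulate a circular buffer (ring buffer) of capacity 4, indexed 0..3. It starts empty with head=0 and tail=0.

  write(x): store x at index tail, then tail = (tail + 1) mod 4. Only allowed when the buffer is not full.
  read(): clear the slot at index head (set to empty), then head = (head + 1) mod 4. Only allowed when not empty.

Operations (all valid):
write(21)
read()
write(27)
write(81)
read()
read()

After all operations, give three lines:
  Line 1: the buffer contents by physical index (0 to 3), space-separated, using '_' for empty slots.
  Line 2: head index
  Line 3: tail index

write(21): buf=[21 _ _ _], head=0, tail=1, size=1
read(): buf=[_ _ _ _], head=1, tail=1, size=0
write(27): buf=[_ 27 _ _], head=1, tail=2, size=1
write(81): buf=[_ 27 81 _], head=1, tail=3, size=2
read(): buf=[_ _ 81 _], head=2, tail=3, size=1
read(): buf=[_ _ _ _], head=3, tail=3, size=0

Answer: _ _ _ _
3
3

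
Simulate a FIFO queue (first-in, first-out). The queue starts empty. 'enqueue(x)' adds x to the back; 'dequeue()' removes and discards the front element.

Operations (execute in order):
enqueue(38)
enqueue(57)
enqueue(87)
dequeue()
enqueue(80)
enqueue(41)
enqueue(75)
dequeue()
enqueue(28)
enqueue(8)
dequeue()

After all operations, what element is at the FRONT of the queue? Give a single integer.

Answer: 80

Derivation:
enqueue(38): queue = [38]
enqueue(57): queue = [38, 57]
enqueue(87): queue = [38, 57, 87]
dequeue(): queue = [57, 87]
enqueue(80): queue = [57, 87, 80]
enqueue(41): queue = [57, 87, 80, 41]
enqueue(75): queue = [57, 87, 80, 41, 75]
dequeue(): queue = [87, 80, 41, 75]
enqueue(28): queue = [87, 80, 41, 75, 28]
enqueue(8): queue = [87, 80, 41, 75, 28, 8]
dequeue(): queue = [80, 41, 75, 28, 8]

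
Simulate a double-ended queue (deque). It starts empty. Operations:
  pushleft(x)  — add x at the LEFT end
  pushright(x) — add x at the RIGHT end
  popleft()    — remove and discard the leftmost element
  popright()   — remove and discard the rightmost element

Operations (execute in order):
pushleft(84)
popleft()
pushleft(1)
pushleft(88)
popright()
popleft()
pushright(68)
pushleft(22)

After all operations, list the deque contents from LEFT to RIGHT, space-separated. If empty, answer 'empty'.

pushleft(84): [84]
popleft(): []
pushleft(1): [1]
pushleft(88): [88, 1]
popright(): [88]
popleft(): []
pushright(68): [68]
pushleft(22): [22, 68]

Answer: 22 68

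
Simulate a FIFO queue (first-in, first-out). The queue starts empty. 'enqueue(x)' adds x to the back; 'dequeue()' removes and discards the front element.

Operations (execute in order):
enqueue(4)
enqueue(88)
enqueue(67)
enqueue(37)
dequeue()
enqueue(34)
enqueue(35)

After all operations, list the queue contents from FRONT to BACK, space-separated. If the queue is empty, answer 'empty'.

Answer: 88 67 37 34 35

Derivation:
enqueue(4): [4]
enqueue(88): [4, 88]
enqueue(67): [4, 88, 67]
enqueue(37): [4, 88, 67, 37]
dequeue(): [88, 67, 37]
enqueue(34): [88, 67, 37, 34]
enqueue(35): [88, 67, 37, 34, 35]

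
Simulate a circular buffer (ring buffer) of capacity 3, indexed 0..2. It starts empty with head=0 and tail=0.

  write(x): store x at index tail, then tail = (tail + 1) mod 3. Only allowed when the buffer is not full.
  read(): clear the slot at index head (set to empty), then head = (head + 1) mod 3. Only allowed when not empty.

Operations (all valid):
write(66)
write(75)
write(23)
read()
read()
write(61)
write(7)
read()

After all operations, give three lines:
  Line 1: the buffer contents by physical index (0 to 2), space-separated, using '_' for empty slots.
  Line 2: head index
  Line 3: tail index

write(66): buf=[66 _ _], head=0, tail=1, size=1
write(75): buf=[66 75 _], head=0, tail=2, size=2
write(23): buf=[66 75 23], head=0, tail=0, size=3
read(): buf=[_ 75 23], head=1, tail=0, size=2
read(): buf=[_ _ 23], head=2, tail=0, size=1
write(61): buf=[61 _ 23], head=2, tail=1, size=2
write(7): buf=[61 7 23], head=2, tail=2, size=3
read(): buf=[61 7 _], head=0, tail=2, size=2

Answer: 61 7 _
0
2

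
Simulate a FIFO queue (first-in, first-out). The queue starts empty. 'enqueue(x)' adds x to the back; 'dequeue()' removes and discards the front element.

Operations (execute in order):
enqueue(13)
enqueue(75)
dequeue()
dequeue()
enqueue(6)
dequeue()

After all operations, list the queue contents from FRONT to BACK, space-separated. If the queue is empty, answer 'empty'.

enqueue(13): [13]
enqueue(75): [13, 75]
dequeue(): [75]
dequeue(): []
enqueue(6): [6]
dequeue(): []

Answer: empty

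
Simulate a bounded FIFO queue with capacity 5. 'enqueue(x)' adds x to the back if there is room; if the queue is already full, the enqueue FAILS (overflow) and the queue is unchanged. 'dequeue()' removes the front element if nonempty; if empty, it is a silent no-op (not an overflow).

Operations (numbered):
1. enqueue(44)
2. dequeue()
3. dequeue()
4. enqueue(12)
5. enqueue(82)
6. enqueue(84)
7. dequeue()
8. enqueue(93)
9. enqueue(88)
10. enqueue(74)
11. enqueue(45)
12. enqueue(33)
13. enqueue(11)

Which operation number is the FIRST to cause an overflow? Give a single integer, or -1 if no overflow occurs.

1. enqueue(44): size=1
2. dequeue(): size=0
3. dequeue(): empty, no-op, size=0
4. enqueue(12): size=1
5. enqueue(82): size=2
6. enqueue(84): size=3
7. dequeue(): size=2
8. enqueue(93): size=3
9. enqueue(88): size=4
10. enqueue(74): size=5
11. enqueue(45): size=5=cap → OVERFLOW (fail)
12. enqueue(33): size=5=cap → OVERFLOW (fail)
13. enqueue(11): size=5=cap → OVERFLOW (fail)

Answer: 11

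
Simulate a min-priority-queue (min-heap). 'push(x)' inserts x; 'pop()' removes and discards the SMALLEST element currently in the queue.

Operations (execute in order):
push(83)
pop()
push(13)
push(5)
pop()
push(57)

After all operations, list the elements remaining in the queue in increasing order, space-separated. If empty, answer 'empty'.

Answer: 13 57

Derivation:
push(83): heap contents = [83]
pop() → 83: heap contents = []
push(13): heap contents = [13]
push(5): heap contents = [5, 13]
pop() → 5: heap contents = [13]
push(57): heap contents = [13, 57]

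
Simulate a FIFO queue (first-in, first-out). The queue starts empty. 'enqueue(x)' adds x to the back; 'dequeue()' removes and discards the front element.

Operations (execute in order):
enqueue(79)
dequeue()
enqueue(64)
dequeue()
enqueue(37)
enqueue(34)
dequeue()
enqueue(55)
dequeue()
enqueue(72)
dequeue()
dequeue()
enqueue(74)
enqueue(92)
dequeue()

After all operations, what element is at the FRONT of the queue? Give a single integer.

enqueue(79): queue = [79]
dequeue(): queue = []
enqueue(64): queue = [64]
dequeue(): queue = []
enqueue(37): queue = [37]
enqueue(34): queue = [37, 34]
dequeue(): queue = [34]
enqueue(55): queue = [34, 55]
dequeue(): queue = [55]
enqueue(72): queue = [55, 72]
dequeue(): queue = [72]
dequeue(): queue = []
enqueue(74): queue = [74]
enqueue(92): queue = [74, 92]
dequeue(): queue = [92]

Answer: 92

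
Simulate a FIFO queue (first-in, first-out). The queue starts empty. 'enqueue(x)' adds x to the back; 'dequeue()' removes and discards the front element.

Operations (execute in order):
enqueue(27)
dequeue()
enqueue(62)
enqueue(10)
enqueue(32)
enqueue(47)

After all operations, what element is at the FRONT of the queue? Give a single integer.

enqueue(27): queue = [27]
dequeue(): queue = []
enqueue(62): queue = [62]
enqueue(10): queue = [62, 10]
enqueue(32): queue = [62, 10, 32]
enqueue(47): queue = [62, 10, 32, 47]

Answer: 62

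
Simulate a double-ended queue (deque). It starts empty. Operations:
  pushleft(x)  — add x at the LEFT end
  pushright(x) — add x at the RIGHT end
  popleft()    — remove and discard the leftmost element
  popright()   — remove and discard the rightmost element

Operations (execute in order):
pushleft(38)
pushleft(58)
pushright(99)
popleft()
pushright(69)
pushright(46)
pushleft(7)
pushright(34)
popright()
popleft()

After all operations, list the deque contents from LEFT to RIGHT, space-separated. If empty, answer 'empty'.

pushleft(38): [38]
pushleft(58): [58, 38]
pushright(99): [58, 38, 99]
popleft(): [38, 99]
pushright(69): [38, 99, 69]
pushright(46): [38, 99, 69, 46]
pushleft(7): [7, 38, 99, 69, 46]
pushright(34): [7, 38, 99, 69, 46, 34]
popright(): [7, 38, 99, 69, 46]
popleft(): [38, 99, 69, 46]

Answer: 38 99 69 46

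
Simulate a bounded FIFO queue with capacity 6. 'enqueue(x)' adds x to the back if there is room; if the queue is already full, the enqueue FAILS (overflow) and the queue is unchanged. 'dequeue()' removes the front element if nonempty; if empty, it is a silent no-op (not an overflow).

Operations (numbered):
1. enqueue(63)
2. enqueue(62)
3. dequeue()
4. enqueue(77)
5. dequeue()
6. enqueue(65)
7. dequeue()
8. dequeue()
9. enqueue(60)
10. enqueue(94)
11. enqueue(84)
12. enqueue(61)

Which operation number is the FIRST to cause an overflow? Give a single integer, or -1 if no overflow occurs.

Answer: -1

Derivation:
1. enqueue(63): size=1
2. enqueue(62): size=2
3. dequeue(): size=1
4. enqueue(77): size=2
5. dequeue(): size=1
6. enqueue(65): size=2
7. dequeue(): size=1
8. dequeue(): size=0
9. enqueue(60): size=1
10. enqueue(94): size=2
11. enqueue(84): size=3
12. enqueue(61): size=4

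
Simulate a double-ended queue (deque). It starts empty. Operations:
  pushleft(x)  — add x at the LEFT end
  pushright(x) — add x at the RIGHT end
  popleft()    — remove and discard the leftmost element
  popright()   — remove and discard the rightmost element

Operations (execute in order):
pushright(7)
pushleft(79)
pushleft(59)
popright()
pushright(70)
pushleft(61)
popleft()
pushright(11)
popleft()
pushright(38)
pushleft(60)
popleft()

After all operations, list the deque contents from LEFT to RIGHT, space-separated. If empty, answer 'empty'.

pushright(7): [7]
pushleft(79): [79, 7]
pushleft(59): [59, 79, 7]
popright(): [59, 79]
pushright(70): [59, 79, 70]
pushleft(61): [61, 59, 79, 70]
popleft(): [59, 79, 70]
pushright(11): [59, 79, 70, 11]
popleft(): [79, 70, 11]
pushright(38): [79, 70, 11, 38]
pushleft(60): [60, 79, 70, 11, 38]
popleft(): [79, 70, 11, 38]

Answer: 79 70 11 38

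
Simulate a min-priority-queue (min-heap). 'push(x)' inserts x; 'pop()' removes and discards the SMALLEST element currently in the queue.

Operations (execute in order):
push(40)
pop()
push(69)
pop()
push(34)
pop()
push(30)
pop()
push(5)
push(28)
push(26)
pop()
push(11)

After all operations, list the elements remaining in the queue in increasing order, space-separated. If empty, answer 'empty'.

Answer: 11 26 28

Derivation:
push(40): heap contents = [40]
pop() → 40: heap contents = []
push(69): heap contents = [69]
pop() → 69: heap contents = []
push(34): heap contents = [34]
pop() → 34: heap contents = []
push(30): heap contents = [30]
pop() → 30: heap contents = []
push(5): heap contents = [5]
push(28): heap contents = [5, 28]
push(26): heap contents = [5, 26, 28]
pop() → 5: heap contents = [26, 28]
push(11): heap contents = [11, 26, 28]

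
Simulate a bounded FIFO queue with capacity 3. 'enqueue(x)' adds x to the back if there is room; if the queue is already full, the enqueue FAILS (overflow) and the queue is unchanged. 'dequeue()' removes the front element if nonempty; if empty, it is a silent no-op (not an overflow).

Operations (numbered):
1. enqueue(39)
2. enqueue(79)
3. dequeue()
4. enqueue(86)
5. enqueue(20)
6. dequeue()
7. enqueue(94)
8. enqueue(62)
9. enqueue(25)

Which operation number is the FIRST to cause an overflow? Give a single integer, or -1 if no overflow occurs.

Answer: 8

Derivation:
1. enqueue(39): size=1
2. enqueue(79): size=2
3. dequeue(): size=1
4. enqueue(86): size=2
5. enqueue(20): size=3
6. dequeue(): size=2
7. enqueue(94): size=3
8. enqueue(62): size=3=cap → OVERFLOW (fail)
9. enqueue(25): size=3=cap → OVERFLOW (fail)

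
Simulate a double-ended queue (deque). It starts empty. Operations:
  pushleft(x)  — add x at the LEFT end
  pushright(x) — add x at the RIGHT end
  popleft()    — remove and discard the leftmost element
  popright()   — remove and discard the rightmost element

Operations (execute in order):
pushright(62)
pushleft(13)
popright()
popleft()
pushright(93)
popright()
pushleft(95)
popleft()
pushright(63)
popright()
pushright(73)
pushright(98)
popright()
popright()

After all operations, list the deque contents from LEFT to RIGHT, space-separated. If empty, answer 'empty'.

pushright(62): [62]
pushleft(13): [13, 62]
popright(): [13]
popleft(): []
pushright(93): [93]
popright(): []
pushleft(95): [95]
popleft(): []
pushright(63): [63]
popright(): []
pushright(73): [73]
pushright(98): [73, 98]
popright(): [73]
popright(): []

Answer: empty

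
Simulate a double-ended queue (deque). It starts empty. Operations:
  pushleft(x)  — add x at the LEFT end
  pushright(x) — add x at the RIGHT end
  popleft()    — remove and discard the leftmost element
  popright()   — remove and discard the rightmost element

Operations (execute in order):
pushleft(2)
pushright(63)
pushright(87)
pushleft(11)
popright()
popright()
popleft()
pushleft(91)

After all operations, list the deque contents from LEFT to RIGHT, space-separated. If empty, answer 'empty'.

Answer: 91 2

Derivation:
pushleft(2): [2]
pushright(63): [2, 63]
pushright(87): [2, 63, 87]
pushleft(11): [11, 2, 63, 87]
popright(): [11, 2, 63]
popright(): [11, 2]
popleft(): [2]
pushleft(91): [91, 2]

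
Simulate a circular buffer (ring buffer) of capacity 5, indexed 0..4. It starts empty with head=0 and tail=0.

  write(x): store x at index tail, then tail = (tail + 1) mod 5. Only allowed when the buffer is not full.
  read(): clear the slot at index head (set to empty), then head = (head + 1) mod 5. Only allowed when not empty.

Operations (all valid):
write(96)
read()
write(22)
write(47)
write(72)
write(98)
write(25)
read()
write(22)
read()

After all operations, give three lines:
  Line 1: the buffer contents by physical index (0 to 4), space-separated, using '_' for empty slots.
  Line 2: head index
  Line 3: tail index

write(96): buf=[96 _ _ _ _], head=0, tail=1, size=1
read(): buf=[_ _ _ _ _], head=1, tail=1, size=0
write(22): buf=[_ 22 _ _ _], head=1, tail=2, size=1
write(47): buf=[_ 22 47 _ _], head=1, tail=3, size=2
write(72): buf=[_ 22 47 72 _], head=1, tail=4, size=3
write(98): buf=[_ 22 47 72 98], head=1, tail=0, size=4
write(25): buf=[25 22 47 72 98], head=1, tail=1, size=5
read(): buf=[25 _ 47 72 98], head=2, tail=1, size=4
write(22): buf=[25 22 47 72 98], head=2, tail=2, size=5
read(): buf=[25 22 _ 72 98], head=3, tail=2, size=4

Answer: 25 22 _ 72 98
3
2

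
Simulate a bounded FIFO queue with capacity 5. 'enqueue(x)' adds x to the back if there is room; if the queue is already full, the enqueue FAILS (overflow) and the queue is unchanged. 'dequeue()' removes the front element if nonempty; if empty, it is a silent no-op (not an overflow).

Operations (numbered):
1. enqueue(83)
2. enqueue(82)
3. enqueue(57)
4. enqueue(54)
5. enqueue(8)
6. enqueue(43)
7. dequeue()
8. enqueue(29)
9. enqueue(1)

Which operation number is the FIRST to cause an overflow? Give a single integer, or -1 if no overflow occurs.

Answer: 6

Derivation:
1. enqueue(83): size=1
2. enqueue(82): size=2
3. enqueue(57): size=3
4. enqueue(54): size=4
5. enqueue(8): size=5
6. enqueue(43): size=5=cap → OVERFLOW (fail)
7. dequeue(): size=4
8. enqueue(29): size=5
9. enqueue(1): size=5=cap → OVERFLOW (fail)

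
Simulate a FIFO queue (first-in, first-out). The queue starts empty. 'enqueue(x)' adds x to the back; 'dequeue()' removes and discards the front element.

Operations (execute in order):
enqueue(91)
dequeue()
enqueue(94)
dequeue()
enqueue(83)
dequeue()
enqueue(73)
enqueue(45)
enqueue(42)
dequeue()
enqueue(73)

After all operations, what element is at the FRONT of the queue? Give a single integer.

Answer: 45

Derivation:
enqueue(91): queue = [91]
dequeue(): queue = []
enqueue(94): queue = [94]
dequeue(): queue = []
enqueue(83): queue = [83]
dequeue(): queue = []
enqueue(73): queue = [73]
enqueue(45): queue = [73, 45]
enqueue(42): queue = [73, 45, 42]
dequeue(): queue = [45, 42]
enqueue(73): queue = [45, 42, 73]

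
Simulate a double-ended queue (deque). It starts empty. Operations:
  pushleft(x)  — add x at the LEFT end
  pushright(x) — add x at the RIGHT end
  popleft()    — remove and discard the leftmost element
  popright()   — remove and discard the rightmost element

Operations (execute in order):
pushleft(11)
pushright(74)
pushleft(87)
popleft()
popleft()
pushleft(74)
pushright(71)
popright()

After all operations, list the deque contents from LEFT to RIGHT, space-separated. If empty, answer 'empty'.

Answer: 74 74

Derivation:
pushleft(11): [11]
pushright(74): [11, 74]
pushleft(87): [87, 11, 74]
popleft(): [11, 74]
popleft(): [74]
pushleft(74): [74, 74]
pushright(71): [74, 74, 71]
popright(): [74, 74]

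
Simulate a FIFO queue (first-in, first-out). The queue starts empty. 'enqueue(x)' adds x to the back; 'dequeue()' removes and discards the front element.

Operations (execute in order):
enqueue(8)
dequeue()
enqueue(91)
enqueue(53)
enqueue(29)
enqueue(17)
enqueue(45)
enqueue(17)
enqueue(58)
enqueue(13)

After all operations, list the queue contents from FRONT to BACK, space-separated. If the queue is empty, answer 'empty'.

Answer: 91 53 29 17 45 17 58 13

Derivation:
enqueue(8): [8]
dequeue(): []
enqueue(91): [91]
enqueue(53): [91, 53]
enqueue(29): [91, 53, 29]
enqueue(17): [91, 53, 29, 17]
enqueue(45): [91, 53, 29, 17, 45]
enqueue(17): [91, 53, 29, 17, 45, 17]
enqueue(58): [91, 53, 29, 17, 45, 17, 58]
enqueue(13): [91, 53, 29, 17, 45, 17, 58, 13]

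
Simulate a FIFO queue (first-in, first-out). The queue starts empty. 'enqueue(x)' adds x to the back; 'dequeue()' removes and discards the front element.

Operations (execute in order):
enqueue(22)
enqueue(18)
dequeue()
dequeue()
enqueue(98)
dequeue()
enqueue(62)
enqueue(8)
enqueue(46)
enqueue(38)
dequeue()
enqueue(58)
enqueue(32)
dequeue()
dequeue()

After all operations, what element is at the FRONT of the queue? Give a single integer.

Answer: 38

Derivation:
enqueue(22): queue = [22]
enqueue(18): queue = [22, 18]
dequeue(): queue = [18]
dequeue(): queue = []
enqueue(98): queue = [98]
dequeue(): queue = []
enqueue(62): queue = [62]
enqueue(8): queue = [62, 8]
enqueue(46): queue = [62, 8, 46]
enqueue(38): queue = [62, 8, 46, 38]
dequeue(): queue = [8, 46, 38]
enqueue(58): queue = [8, 46, 38, 58]
enqueue(32): queue = [8, 46, 38, 58, 32]
dequeue(): queue = [46, 38, 58, 32]
dequeue(): queue = [38, 58, 32]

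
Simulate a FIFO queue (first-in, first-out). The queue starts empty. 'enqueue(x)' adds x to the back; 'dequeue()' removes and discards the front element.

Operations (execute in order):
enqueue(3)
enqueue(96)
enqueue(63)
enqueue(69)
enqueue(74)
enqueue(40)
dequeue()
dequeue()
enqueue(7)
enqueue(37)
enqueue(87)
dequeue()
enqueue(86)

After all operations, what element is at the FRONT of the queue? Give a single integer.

enqueue(3): queue = [3]
enqueue(96): queue = [3, 96]
enqueue(63): queue = [3, 96, 63]
enqueue(69): queue = [3, 96, 63, 69]
enqueue(74): queue = [3, 96, 63, 69, 74]
enqueue(40): queue = [3, 96, 63, 69, 74, 40]
dequeue(): queue = [96, 63, 69, 74, 40]
dequeue(): queue = [63, 69, 74, 40]
enqueue(7): queue = [63, 69, 74, 40, 7]
enqueue(37): queue = [63, 69, 74, 40, 7, 37]
enqueue(87): queue = [63, 69, 74, 40, 7, 37, 87]
dequeue(): queue = [69, 74, 40, 7, 37, 87]
enqueue(86): queue = [69, 74, 40, 7, 37, 87, 86]

Answer: 69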